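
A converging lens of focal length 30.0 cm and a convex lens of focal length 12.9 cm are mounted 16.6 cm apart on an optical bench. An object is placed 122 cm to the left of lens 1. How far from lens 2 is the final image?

8.29 cm

Lens 1: 1/d_i1 = 1/f₁ − 1/d_o1 = 1/(30.0) − 1/(122) = 0.02514, so d_i1 = 39.78 cm.
The intermediate image is 39.78 cm to the right of lens 1, which lies 23.18 cm to the right of lens 2 — a virtual object — so d_o2 = −23.18 cm.
Lens 2: 1/d_i2 = 1/f₂ − 1/d_o2 = 1/(12.9) − 1/(-23.18) = 0.1207, so d_i2 = 8.29 cm.
The final image is real, 8.29 cm to the right of lens 2 (overall magnification ≈ -0.12).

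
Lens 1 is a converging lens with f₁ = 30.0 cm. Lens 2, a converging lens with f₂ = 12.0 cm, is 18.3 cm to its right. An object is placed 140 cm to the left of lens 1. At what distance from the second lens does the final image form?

7.48 cm

Lens 1: 1/d_i1 = 1/f₁ − 1/d_o1 = 1/(30.0) − 1/(140) = 0.02619, so d_i1 = 38.18 cm.
The intermediate image is 38.18 cm to the right of lens 1, which lies 19.88 cm to the right of lens 2 — a virtual object — so d_o2 = −19.88 cm.
Lens 2: 1/d_i2 = 1/f₂ − 1/d_o2 = 1/(12.0) − 1/(-19.88) = 0.1336, so d_i2 = 7.48 cm.
The final image is real, 7.48 cm to the right of lens 2 (overall magnification ≈ -0.10).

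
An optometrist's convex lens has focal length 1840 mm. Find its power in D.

P = +0.543 D

f = 184 cm = 1.84 m.
P = 1/f = 1/(1.84 m) = +0.543 D.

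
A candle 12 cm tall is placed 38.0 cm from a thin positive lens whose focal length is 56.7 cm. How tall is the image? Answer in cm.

36.4 cm

1/d_i = 1/f − 1/d_o = 1/(56.70) − 1/(38.0) = -0.008679, so d_i = -115.2 cm.
m = −d_i/d_o = +3.032.
|h_i| = |m|·h_o = 3.032 × 12 = 36.4 cm. The image is virtual, upright and enlarged, on the same side as the object.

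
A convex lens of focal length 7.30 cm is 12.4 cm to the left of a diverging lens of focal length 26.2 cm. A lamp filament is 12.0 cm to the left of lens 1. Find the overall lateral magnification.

Lens 1: 1/d_i1 = 1/(7.30) − 1/(12.0) = 0.05365, so d_i1 = 18.64 cm; m₁ = −d_i1/d_o1 = -1.553.
d_o2 = 12.4 − (18.64) = -6.240 cm (virtual object).
f₂ = −26.2 cm (diverging).
Lens 2: 1/d_i2 = 1/(-26.2) − 1/(-6.240) = 0.1221, so d_i2 = 8.191 cm; m₂ = −d_i2/d_o2 = +1.313.
m = m₁·m₂ = (-1.553)(+1.313) = -2.04.

m = -2.04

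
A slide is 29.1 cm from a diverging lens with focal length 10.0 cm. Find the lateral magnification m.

For a diverging lens, f = -10.0 cm.
1/d_i = 1/f − 1/d_o = 1/(-10.00) − 1/(29.1) = -0.1344, so d_i = -7.442 cm.
m = −d_i/d_o = −(-7.442)/(29.1) = +0.256.
The image is virtual, upright and reduced, on the same side as the object.

m = +0.256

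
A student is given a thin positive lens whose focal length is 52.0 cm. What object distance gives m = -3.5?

66.9 cm

m = −d_i/d_o ⇒ d_i = −m·d_o.
1/f = 1/d_o + 1/d_i = 1/d_o − 1/(m·d_o) = (1 − 1/m)/d_o, so d_o = f(1 − 1/m) = (52.00)(1 − 1/(-3.5)) = 66.9 cm.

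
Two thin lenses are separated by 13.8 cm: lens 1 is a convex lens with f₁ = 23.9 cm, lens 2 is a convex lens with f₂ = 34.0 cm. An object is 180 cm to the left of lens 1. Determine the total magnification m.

m = -0.109

Lens 1: 1/d_i1 = 1/(23.9) − 1/(180) = 0.03629, so d_i1 = 27.56 cm; m₁ = −d_i1/d_o1 = -0.1531.
d_o2 = 13.8 − (27.56) = -13.76 cm (virtual object).
Lens 2: 1/d_i2 = 1/(34.0) − 1/(-13.76) = 0.1021, so d_i2 = 9.796 cm; m₂ = −d_i2/d_o2 = +0.7119.
m = m₁·m₂ = (-0.1531)(+0.7119) = -0.109.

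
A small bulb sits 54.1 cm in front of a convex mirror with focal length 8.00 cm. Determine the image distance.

6.97 cm

For a convex mirror, f = -8.00 cm.
Mirror equation: 1/d_i = 1/f − 1/d_o = 1/(-8.000) − 1/(54.1) = -0.1250 − 0.01848 = -0.1435, so d_i = -6.97 cm.
The image is virtual, upright and reduced, behind the mirror.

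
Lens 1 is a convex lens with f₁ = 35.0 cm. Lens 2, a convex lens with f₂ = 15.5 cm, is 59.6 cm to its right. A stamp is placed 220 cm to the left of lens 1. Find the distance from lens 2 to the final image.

112 cm

Lens 1: 1/d_i1 = 1/f₁ − 1/d_o1 = 1/(35.0) − 1/(220) = 0.02403, so d_i1 = 41.62 cm.
The intermediate image is 41.62 cm to the right of lens 1, which is 59.6 − (41.62) = 17.98 cm to the left of lens 2, so d_o2 = +17.98 cm.
Lens 2: 1/d_i2 = 1/f₂ − 1/d_o2 = 1/(15.5) − 1/(17.98) = 0.008899, so d_i2 = 112 cm.
The final image is real, 112 cm to the right of lens 2 (overall magnification ≈ 1.2).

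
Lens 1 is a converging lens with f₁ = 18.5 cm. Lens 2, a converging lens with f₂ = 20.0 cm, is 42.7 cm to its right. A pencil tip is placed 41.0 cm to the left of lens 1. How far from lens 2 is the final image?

16.3 cm

Lens 1: 1/d_i1 = 1/f₁ − 1/d_o1 = 1/(18.5) − 1/(41.0) = 0.02966, so d_i1 = 33.71 cm.
The intermediate image is 33.71 cm to the right of lens 1, which is 42.7 − (33.71) = 8.990 cm to the left of lens 2, so d_o2 = +8.990 cm.
Lens 2: 1/d_i2 = 1/f₂ − 1/d_o2 = 1/(20.0) − 1/(8.990) = -0.06123, so d_i2 = -16.3 cm.
The final image is virtual, 16.3 cm to the left of lens 2 (overall magnification ≈ -1.5).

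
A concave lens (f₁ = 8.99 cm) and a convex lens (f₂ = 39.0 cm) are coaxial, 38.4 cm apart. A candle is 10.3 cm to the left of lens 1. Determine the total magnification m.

f₁ = −8.99 cm (diverging).
Lens 1: 1/d_i1 = 1/(-8.99) − 1/(10.3) = -0.2083, so d_i1 = -4.800 cm; m₁ = −d_i1/d_o1 = +0.4660.
d_o2 = 38.4 − (-4.800) = 43.20 cm.
Lens 2: 1/d_i2 = 1/(39.0) − 1/(43.20) = 0.002493, so d_i2 = 401.1 cm; m₂ = −d_i2/d_o2 = -9.286.
m = m₁·m₂ = (+0.4660)(-9.286) = -4.33.

m = -4.33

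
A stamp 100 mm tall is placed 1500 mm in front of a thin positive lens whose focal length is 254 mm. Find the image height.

20.4 mm

1/d_i = 1/f − 1/d_o = 1/(254.0) − 1/(1500) = 0.003270, so d_i = 305.8 mm.
m = −d_i/d_o = -0.2039.
|h_i| = |m|·h_o = 0.2039 × 100 = 20.4 mm. The image is real, inverted and reduced, on the far side of the lens.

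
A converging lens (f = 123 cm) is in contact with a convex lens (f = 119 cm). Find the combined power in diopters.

P = +1.65 D

P₁ = 1/f₁ = 1/(1.23 m) = +0.8130 D; P₂ = 1/f₂ = 1/(1.19 m) = +0.8403 D.
For thin lenses in contact, P = P₁ + P₂ = (+0.8130) + (+0.8403) = +1.65 D.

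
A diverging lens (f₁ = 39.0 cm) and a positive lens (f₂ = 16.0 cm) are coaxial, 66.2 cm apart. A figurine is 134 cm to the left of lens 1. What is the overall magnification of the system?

f₁ = −39.0 cm (diverging).
Lens 1: 1/d_i1 = 1/(-39.0) − 1/(134) = -0.03310, so d_i1 = -30.21 cm; m₁ = −d_i1/d_o1 = +0.2254.
d_o2 = 66.2 − (-30.21) = 96.41 cm.
Lens 2: 1/d_i2 = 1/(16.0) − 1/(96.41) = 0.05213, so d_i2 = 19.18 cm; m₂ = −d_i2/d_o2 = -0.1990.
m = m₁·m₂ = (+0.2254)(-0.1990) = -0.0449.

m = -0.0449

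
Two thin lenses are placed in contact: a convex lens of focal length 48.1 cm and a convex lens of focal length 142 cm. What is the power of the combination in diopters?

P = +2.78 D

P₁ = 1/f₁ = 1/(0.481 m) = +2.079 D; P₂ = 1/f₂ = 1/(1.42 m) = +0.7042 D.
For thin lenses in contact, P = P₁ + P₂ = (+2.079) + (+0.7042) = +2.78 D.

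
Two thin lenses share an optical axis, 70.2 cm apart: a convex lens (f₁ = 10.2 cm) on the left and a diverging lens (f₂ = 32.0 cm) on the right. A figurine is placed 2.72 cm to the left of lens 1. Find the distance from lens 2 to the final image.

Lens 1: 1/d_i1 = 1/f₁ − 1/d_o1 = 1/(10.2) − 1/(2.72) = -0.2696, so d_i1 = -3.709 cm.
The intermediate image is 3.709 cm to the left of lens 1 (virtual), which is 70.2 − (-3.709) = 73.91 cm to the left of lens 2, so d_o2 = +73.91 cm.
Lens 2 is diverging, so f₂ = −32.0 cm.
Lens 2: 1/d_i2 = 1/f₂ − 1/d_o2 = 1/(-32.0) − 1/(73.91) = -0.04478, so d_i2 = -22.3 cm.
The final image is virtual, 22.3 cm to the left of lens 2 (overall magnification ≈ 0.41).

22.3 cm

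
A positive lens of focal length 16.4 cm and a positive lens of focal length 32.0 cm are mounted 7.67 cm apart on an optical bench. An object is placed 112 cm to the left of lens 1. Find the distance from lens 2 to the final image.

Lens 1: 1/d_i1 = 1/f₁ − 1/d_o1 = 1/(16.4) − 1/(112) = 0.05205, so d_i1 = 19.21 cm.
The intermediate image is 19.21 cm to the right of lens 1, which lies 11.54 cm to the right of lens 2 — a virtual object — so d_o2 = −11.54 cm.
Lens 2: 1/d_i2 = 1/f₂ − 1/d_o2 = 1/(32.0) − 1/(-11.54) = 0.1179, so d_i2 = 8.48 cm.
The final image is real, 8.48 cm to the right of lens 2 (overall magnification ≈ -0.13).

8.48 cm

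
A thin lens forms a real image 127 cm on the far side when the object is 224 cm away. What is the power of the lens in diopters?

d_i = +127 cm.
1/f = 1/d_o + 1/d_i = 1/(224) + 1/(127) = 0.01234 cm⁻¹.
f = 81.05 cm = 0.8105 m, so P = 1/f = +1.23 D.

P = +1.23 D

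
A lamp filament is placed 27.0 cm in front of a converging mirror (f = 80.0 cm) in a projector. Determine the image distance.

Mirror equation: 1/s_i = 1/f − 1/s_o = 1/(80.00) − 1/(27.0) = 0.01250 − 0.03704 = -0.02454, so s_i = -40.8 cm.
The image is virtual, upright and enlarged, behind the mirror.

40.8 cm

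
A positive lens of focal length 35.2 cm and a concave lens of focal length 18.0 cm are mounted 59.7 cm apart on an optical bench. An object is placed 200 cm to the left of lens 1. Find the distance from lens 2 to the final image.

8.74 cm

Lens 1: 1/d_i1 = 1/f₁ − 1/d_o1 = 1/(35.2) − 1/(200) = 0.02341, so d_i1 = 42.72 cm.
The intermediate image is 42.72 cm to the right of lens 1, which is 59.7 − (42.72) = 16.98 cm to the left of lens 2, so d_o2 = +16.98 cm.
Lens 2 is diverging, so f₂ = −18.0 cm.
Lens 2: 1/d_i2 = 1/f₂ − 1/d_o2 = 1/(-18.0) − 1/(16.98) = -0.1144, so d_i2 = -8.74 cm.
The final image is virtual, 8.74 cm to the left of lens 2 (overall magnification ≈ -0.11).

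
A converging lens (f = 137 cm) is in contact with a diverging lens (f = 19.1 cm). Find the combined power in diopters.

P = -4.51 D

P₁ = 1/f₁ = 1/(1.37 m) = +0.7299 D; P₂ = 1/f₂ = 1/(-0.191 m) = -5.236 D.
For thin lenses in contact, P = P₁ + P₂ = (+0.7299) + (-5.236) = -4.51 D.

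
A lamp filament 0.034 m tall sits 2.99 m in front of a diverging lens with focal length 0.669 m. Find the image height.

For a diverging lens, f = -0.669 m.
1/d_i = 1/f − 1/d_o = 1/(-0.6690) − 1/(2.99) = -1.829, so d_i = -0.5467 m.
m = −d_i/d_o = +0.1828.
|h_i| = |m|·h_o = 0.1828 × 0.034 = 0.00622 m. The image is virtual, upright and reduced, on the same side as the object.

0.00622 m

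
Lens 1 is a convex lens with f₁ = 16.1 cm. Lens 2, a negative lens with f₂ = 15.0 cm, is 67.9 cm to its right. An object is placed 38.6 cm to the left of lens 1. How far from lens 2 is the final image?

10.9 cm

Lens 1: 1/d_i1 = 1/f₁ − 1/d_o1 = 1/(16.1) − 1/(38.6) = 0.03621, so d_i1 = 27.62 cm.
The intermediate image is 27.62 cm to the right of lens 1, which is 67.9 − (27.62) = 40.28 cm to the left of lens 2, so d_o2 = +40.28 cm.
Lens 2 is diverging, so f₂ = −15.0 cm.
Lens 2: 1/d_i2 = 1/f₂ − 1/d_o2 = 1/(-15.0) − 1/(40.28) = -0.09149, so d_i2 = -10.9 cm.
The final image is virtual, 10.9 cm to the left of lens 2 (overall magnification ≈ -0.19).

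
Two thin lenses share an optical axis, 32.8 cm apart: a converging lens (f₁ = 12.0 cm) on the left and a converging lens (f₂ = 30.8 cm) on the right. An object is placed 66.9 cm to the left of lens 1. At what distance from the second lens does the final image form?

44.4 cm

Lens 1: 1/d_i1 = 1/f₁ − 1/d_o1 = 1/(12.0) − 1/(66.9) = 0.06839, so d_i1 = 14.62 cm.
The intermediate image is 14.62 cm to the right of lens 1, which is 32.8 − (14.62) = 18.18 cm to the left of lens 2, so d_o2 = +18.18 cm.
Lens 2: 1/d_i2 = 1/f₂ − 1/d_o2 = 1/(30.8) − 1/(18.18) = -0.02254, so d_i2 = -44.4 cm.
The final image is virtual, 44.4 cm to the left of lens 2 (overall magnification ≈ -0.53).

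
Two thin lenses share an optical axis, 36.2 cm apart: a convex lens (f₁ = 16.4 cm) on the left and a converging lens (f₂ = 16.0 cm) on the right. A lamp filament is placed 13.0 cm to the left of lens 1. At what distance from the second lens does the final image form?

19.1 cm

Lens 1: 1/d_i1 = 1/f₁ − 1/d_o1 = 1/(16.4) − 1/(13.0) = -0.01595, so d_i1 = -62.71 cm.
The intermediate image is 62.71 cm to the left of lens 1 (virtual), which is 36.2 − (-62.71) = 98.91 cm to the left of lens 2, so d_o2 = +98.91 cm.
Lens 2: 1/d_i2 = 1/f₂ − 1/d_o2 = 1/(16.0) − 1/(98.91) = 0.05239, so d_i2 = 19.1 cm.
The final image is real, 19.1 cm to the right of lens 2 (overall magnification ≈ -0.93).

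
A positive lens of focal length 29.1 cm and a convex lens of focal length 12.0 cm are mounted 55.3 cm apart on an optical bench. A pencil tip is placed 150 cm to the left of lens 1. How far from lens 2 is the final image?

Lens 1: 1/d_i1 = 1/f₁ − 1/d_o1 = 1/(29.1) − 1/(150) = 0.02770, so d_i1 = 36.10 cm.
The intermediate image is 36.10 cm to the right of lens 1, which is 55.3 − (36.10) = 19.20 cm to the left of lens 2, so d_o2 = +19.20 cm.
Lens 2: 1/d_i2 = 1/f₂ − 1/d_o2 = 1/(12.0) − 1/(19.20) = 0.03125, so d_i2 = 32.0 cm.
The final image is real, 32.0 cm to the right of lens 2 (overall magnification ≈ 0.40).

32.0 cm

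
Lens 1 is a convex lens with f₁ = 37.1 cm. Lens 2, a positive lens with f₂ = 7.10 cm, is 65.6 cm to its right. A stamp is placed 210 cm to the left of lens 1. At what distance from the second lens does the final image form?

10.9 cm

Lens 1: 1/d_i1 = 1/f₁ − 1/d_o1 = 1/(37.1) − 1/(210) = 0.02219, so d_i1 = 45.06 cm.
The intermediate image is 45.06 cm to the right of lens 1, which is 65.6 − (45.06) = 20.54 cm to the left of lens 2, so d_o2 = +20.54 cm.
Lens 2: 1/d_i2 = 1/f₂ − 1/d_o2 = 1/(7.10) − 1/(20.54) = 0.09216, so d_i2 = 10.9 cm.
The final image is real, 10.9 cm to the right of lens 2 (overall magnification ≈ 0.11).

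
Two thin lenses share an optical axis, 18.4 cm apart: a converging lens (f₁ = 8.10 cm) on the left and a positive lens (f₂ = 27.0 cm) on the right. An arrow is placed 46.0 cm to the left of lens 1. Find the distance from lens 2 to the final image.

12.6 cm

Lens 1: 1/d_i1 = 1/f₁ − 1/d_o1 = 1/(8.10) − 1/(46.0) = 0.1017, so d_i1 = 9.831 cm.
The intermediate image is 9.831 cm to the right of lens 1, which is 18.4 − (9.831) = 8.569 cm to the left of lens 2, so d_o2 = +8.569 cm.
Lens 2: 1/d_i2 = 1/f₂ − 1/d_o2 = 1/(27.0) − 1/(8.569) = -0.07966, so d_i2 = -12.6 cm.
The final image is virtual, 12.6 cm to the left of lens 2 (overall magnification ≈ -0.31).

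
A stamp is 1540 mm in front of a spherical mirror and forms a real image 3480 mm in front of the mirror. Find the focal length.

Real image ⇒ d_i = +3480 mm.
1/f = 1/d_o + 1/d_i = 1/(1540) + 1/(3480) = 0.0009367, so f = 1070 mm.
Since f is positive, the spherical mirror is concave.

f = 1070 mm (concave)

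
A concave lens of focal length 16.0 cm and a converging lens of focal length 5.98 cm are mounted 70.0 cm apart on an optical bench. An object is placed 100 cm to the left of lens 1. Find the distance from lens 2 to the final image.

Lens 1 is diverging, so f₁ = −16.0 cm.
Lens 1: 1/d_i1 = 1/f₁ − 1/d_o1 = 1/(-16.0) − 1/(100) = -0.07250, so d_i1 = -13.79 cm.
The intermediate image is 13.79 cm to the left of lens 1 (virtual), which is 70.0 − (-13.79) = 83.79 cm to the left of lens 2, so d_o2 = +83.79 cm.
Lens 2: 1/d_i2 = 1/f₂ − 1/d_o2 = 1/(5.98) − 1/(83.79) = 0.1553, so d_i2 = 6.44 cm.
The final image is real, 6.44 cm to the right of lens 2 (overall magnification ≈ -0.011).

6.44 cm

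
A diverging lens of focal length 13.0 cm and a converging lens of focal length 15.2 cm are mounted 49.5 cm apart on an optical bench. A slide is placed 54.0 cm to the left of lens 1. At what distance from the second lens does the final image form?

Lens 1 is diverging, so f₁ = −13.0 cm.
Lens 1: 1/d_i1 = 1/f₁ − 1/d_o1 = 1/(-13.0) − 1/(54.0) = -0.09544, so d_i1 = -10.48 cm.
The intermediate image is 10.48 cm to the left of lens 1 (virtual), which is 49.5 − (-10.48) = 59.98 cm to the left of lens 2, so d_o2 = +59.98 cm.
Lens 2: 1/d_i2 = 1/f₂ − 1/d_o2 = 1/(15.2) − 1/(59.98) = 0.04912, so d_i2 = 20.4 cm.
The final image is real, 20.4 cm to the right of lens 2 (overall magnification ≈ -0.066).

20.4 cm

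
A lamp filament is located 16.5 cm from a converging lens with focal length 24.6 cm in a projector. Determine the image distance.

50.1 cm

Thin-lens equation: 1/s_i = 1/f − 1/s_o = 1/(24.60) − 1/(16.5) = 0.04065 − 0.06061 = -0.01996, so s_i = -50.1 cm.
The image is virtual, upright and enlarged, on the same side as the object.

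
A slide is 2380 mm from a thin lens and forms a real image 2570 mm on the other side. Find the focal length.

Real image ⇒ d_i = +2570 mm.
1/f = 1/d_o + 1/d_i = 1/(2380) + 1/(2570) = 0.0008093, so f = 1240 mm.
Since f is positive, the thin lens is converging.

f = 1240 mm (converging)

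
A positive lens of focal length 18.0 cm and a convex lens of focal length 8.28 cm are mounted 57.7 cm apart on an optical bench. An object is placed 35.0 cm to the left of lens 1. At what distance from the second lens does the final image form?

Lens 1: 1/d_i1 = 1/f₁ − 1/d_o1 = 1/(18.0) − 1/(35.0) = 0.02698, so d_i1 = 37.06 cm.
The intermediate image is 37.06 cm to the right of lens 1, which is 57.7 − (37.06) = 20.64 cm to the left of lens 2, so d_o2 = +20.64 cm.
Lens 2: 1/d_i2 = 1/f₂ − 1/d_o2 = 1/(8.28) − 1/(20.64) = 0.07232, so d_i2 = 13.8 cm.
The final image is real, 13.8 cm to the right of lens 2 (overall magnification ≈ 0.71).

13.8 cm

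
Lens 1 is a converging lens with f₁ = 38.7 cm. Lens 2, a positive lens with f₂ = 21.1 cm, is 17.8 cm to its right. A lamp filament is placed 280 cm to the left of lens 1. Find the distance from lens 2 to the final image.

11.9 cm

Lens 1: 1/d_i1 = 1/f₁ − 1/d_o1 = 1/(38.7) − 1/(280) = 0.02227, so d_i1 = 44.91 cm.
The intermediate image is 44.91 cm to the right of lens 1, which lies 27.11 cm to the right of lens 2 — a virtual object — so d_o2 = −27.11 cm.
Lens 2: 1/d_i2 = 1/f₂ − 1/d_o2 = 1/(21.1) − 1/(-27.11) = 0.08428, so d_i2 = 11.9 cm.
The final image is real, 11.9 cm to the right of lens 2 (overall magnification ≈ -0.070).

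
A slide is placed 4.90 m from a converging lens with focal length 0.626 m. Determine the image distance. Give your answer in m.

Lens equation: 1/q = 1/f − 1/p = 1/(0.6260) − 1/(4.90) = 1.597 − 0.2041 = 1.393, so q = 0.718 m.
The image is real, inverted and reduced, on the far side of the lens.

0.718 m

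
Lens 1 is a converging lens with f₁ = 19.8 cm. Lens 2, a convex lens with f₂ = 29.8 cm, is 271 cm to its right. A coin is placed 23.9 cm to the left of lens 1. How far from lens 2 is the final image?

36.9 cm

Lens 1: 1/d_i1 = 1/f₁ − 1/d_o1 = 1/(19.8) − 1/(23.9) = 0.008664, so d_i1 = 115.4 cm.
The intermediate image is 115.4 cm to the right of lens 1, which is 271 − (115.4) = 155.6 cm to the left of lens 2, so d_o2 = +155.6 cm.
Lens 2: 1/d_i2 = 1/f₂ − 1/d_o2 = 1/(29.8) − 1/(155.6) = 0.02713, so d_i2 = 36.9 cm.
The final image is real, 36.9 cm to the right of lens 2 (overall magnification ≈ 1.1).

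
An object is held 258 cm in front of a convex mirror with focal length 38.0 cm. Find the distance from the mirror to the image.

For a convex mirror, f = -38.0 cm.
Mirror equation: 1/s_i = 1/f − 1/s_o = 1/(-38.00) − 1/(258) = -0.02632 − 0.003876 = -0.03019, so s_i = -33.1 cm.
The image is virtual, upright and reduced, behind the mirror.

33.1 cm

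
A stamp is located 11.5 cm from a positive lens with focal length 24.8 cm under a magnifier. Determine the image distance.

21.4 cm

Thin-lens equation: 1/v = 1/f − 1/u = 1/(24.80) − 1/(11.5) = 0.04032 − 0.08696 = -0.04663, so v = -21.4 cm.
The image is virtual, upright and enlarged, on the same side as the object.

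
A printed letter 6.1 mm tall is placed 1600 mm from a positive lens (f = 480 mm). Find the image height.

2.61 mm

1/d_i = 1/f − 1/d_o = 1/(480.0) − 1/(1600) = 0.001458, so d_i = 685.7 mm.
m = −d_i/d_o = -0.4286.
|h_i| = |m|·h_o = 0.4286 × 6.1 = 2.61 mm. The image is real, inverted and reduced, on the far side of the lens.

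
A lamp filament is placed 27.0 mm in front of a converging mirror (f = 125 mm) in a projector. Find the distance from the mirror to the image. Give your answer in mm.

34.4 mm

Mirror equation: 1/v = 1/f − 1/u = 1/(125.0) − 1/(27.0) = 0.008000 − 0.03704 = -0.02904, so v = -34.4 mm.
The image is virtual, upright and enlarged, behind the mirror.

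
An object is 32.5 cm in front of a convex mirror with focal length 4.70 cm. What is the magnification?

For a convex mirror, f = -4.70 cm.
1/d_i = 1/f − 1/d_o = 1/(-4.700) − 1/(32.5) = -0.2435, so d_i = -4.106 cm.
m = −d_i/d_o = −(-4.106)/(32.5) = +0.126.
The image is virtual, upright and reduced, behind the mirror.

m = +0.126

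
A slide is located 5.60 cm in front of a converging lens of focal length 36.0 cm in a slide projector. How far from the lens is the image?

Lens equation: 1/d_i = 1/f − 1/d_o = 1/(36.00) − 1/(5.60) = 0.02778 − 0.1786 = -0.1508, so d_i = -6.63 cm.
The image is virtual, upright and enlarged, on the same side as the object.

6.63 cm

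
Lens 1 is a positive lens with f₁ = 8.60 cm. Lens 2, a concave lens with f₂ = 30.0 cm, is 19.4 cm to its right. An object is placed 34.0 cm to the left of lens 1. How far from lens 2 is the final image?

Lens 1: 1/d_i1 = 1/f₁ − 1/d_o1 = 1/(8.60) − 1/(34.0) = 0.08687, so d_i1 = 11.51 cm.
The intermediate image is 11.51 cm to the right of lens 1, which is 19.4 − (11.51) = 7.890 cm to the left of lens 2, so d_o2 = +7.890 cm.
Lens 2 is diverging, so f₂ = −30.0 cm.
Lens 2: 1/d_i2 = 1/f₂ − 1/d_o2 = 1/(-30.0) − 1/(7.890) = -0.1601, so d_i2 = -6.25 cm.
The final image is virtual, 6.25 cm to the left of lens 2 (overall magnification ≈ -0.27).

6.25 cm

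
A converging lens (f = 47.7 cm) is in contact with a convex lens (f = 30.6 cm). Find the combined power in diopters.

P = +5.36 D

P₁ = 1/f₁ = 1/(0.477 m) = +2.096 D; P₂ = 1/f₂ = 1/(0.306 m) = +3.268 D.
For thin lenses in contact, P = P₁ + P₂ = (+2.096) + (+3.268) = +5.36 D.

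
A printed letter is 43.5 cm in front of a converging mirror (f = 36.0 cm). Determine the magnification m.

m = -4.80

1/d_i = 1/f − 1/d_o = 1/(36.00) − 1/(43.5) = 0.004789, so d_i = 208.8 cm.
m = −d_i/d_o = −(208.8)/(43.5) = -4.80.
The image is real, inverted and enlarged, in front of the mirror.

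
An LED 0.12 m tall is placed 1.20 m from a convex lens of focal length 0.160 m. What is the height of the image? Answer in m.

1/d_i = 1/f − 1/d_o = 1/(0.1600) − 1/(1.20) = 5.417, so d_i = 0.1846 m.
m = −d_i/d_o = -0.1538.
|h_i| = |m|·h_o = 0.1538 × 0.12 = 0.0185 m. The image is real, inverted and reduced, on the far side of the lens.

0.0185 m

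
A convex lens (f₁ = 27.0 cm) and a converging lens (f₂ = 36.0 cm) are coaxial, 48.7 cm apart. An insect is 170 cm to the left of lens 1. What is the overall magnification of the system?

m = -0.350

Lens 1: 1/d_i1 = 1/(27.0) − 1/(170) = 0.03115, so d_i1 = 32.10 cm; m₁ = −d_i1/d_o1 = -0.1888.
d_o2 = 48.7 − (32.10) = 16.60 cm.
Lens 2: 1/d_i2 = 1/(36.0) − 1/(16.60) = -0.03246, so d_i2 = -30.80 cm; m₂ = −d_i2/d_o2 = +1.856.
m = m₁·m₂ = (-0.1888)(+1.856) = -0.350.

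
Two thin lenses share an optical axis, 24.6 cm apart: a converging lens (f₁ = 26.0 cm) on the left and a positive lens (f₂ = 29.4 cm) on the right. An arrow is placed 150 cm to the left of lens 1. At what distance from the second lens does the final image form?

Lens 1: 1/d_i1 = 1/f₁ − 1/d_o1 = 1/(26.0) − 1/(150) = 0.03179, so d_i1 = 31.45 cm.
The intermediate image is 31.45 cm to the right of lens 1, which lies 6.850 cm to the right of lens 2 — a virtual object — so d_o2 = −6.850 cm.
Lens 2: 1/d_i2 = 1/f₂ − 1/d_o2 = 1/(29.4) − 1/(-6.850) = 0.1800, so d_i2 = 5.56 cm.
The final image is real, 5.56 cm to the right of lens 2 (overall magnification ≈ -0.17).

5.56 cm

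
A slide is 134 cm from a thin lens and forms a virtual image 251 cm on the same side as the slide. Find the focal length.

f = 287 cm (converging)

Virtual image ⇒ d_i = −251 cm.
1/f = 1/d_o + 1/d_i = 1/(134) + 1/(-251) = 0.003479, so f = 287 cm.
Since f is positive, the thin lens is converging.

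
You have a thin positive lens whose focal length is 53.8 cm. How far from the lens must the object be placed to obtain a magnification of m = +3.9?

40.0 cm

m = −d_i/d_o ⇒ d_i = −m·d_o.
1/f = 1/d_o + 1/d_i = 1/d_o − 1/(m·d_o) = (1 − 1/m)/d_o, so d_o = f(1 − 1/m) = (53.80)(1 − 1/(+3.9)) = 40.0 cm.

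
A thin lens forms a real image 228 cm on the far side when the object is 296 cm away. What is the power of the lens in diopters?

P = +0.776 D

d_i = +228 cm.
1/f = 1/d_o + 1/d_i = 1/(296) + 1/(228) = 0.007764 cm⁻¹.
f = 128.8 cm = 1.288 m, so P = 1/f = +0.776 D.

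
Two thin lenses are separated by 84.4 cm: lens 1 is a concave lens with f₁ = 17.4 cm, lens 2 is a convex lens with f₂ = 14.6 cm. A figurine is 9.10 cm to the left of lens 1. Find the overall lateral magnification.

f₁ = −17.4 cm (diverging).
Lens 1: 1/d_i1 = 1/(-17.4) − 1/(9.10) = -0.1674, so d_i1 = -5.975 cm; m₁ = −d_i1/d_o1 = +0.6566.
d_o2 = 84.4 − (-5.975) = 90.38 cm.
Lens 2: 1/d_i2 = 1/(14.6) − 1/(90.38) = 0.05743, so d_i2 = 17.41 cm; m₂ = −d_i2/d_o2 = -0.1927.
m = m₁·m₂ = (+0.6566)(-0.1927) = -0.127.

m = -0.127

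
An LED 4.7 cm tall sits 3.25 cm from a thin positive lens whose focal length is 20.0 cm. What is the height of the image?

1/d_i = 1/f − 1/d_o = 1/(20.00) − 1/(3.25) = -0.2577, so d_i = -3.881 cm.
m = −d_i/d_o = +1.194.
|h_i| = |m|·h_o = 1.194 × 4.7 = 5.61 cm. The image is virtual, upright and enlarged, on the same side as the object.

5.61 cm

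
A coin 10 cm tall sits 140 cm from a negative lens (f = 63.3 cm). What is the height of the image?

For a negative lens, f = -63.3 cm.
1/d_i = 1/f − 1/d_o = 1/(-63.30) − 1/(140) = -0.02294, so d_i = -43.59 cm.
m = −d_i/d_o = +0.3114.
|h_i| = |m|·h_o = 0.3114 × 10 = 3.11 cm. The image is virtual, upright and reduced, on the same side as the object.

3.11 cm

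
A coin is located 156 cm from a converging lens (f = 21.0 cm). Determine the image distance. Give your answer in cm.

24.3 cm

Lens equation: 1/s_i = 1/f − 1/s_o = 1/(21.00) − 1/(156) = 0.04762 − 0.006410 = 0.04121, so s_i = 24.3 cm.
The image is real, inverted and reduced, on the far side of the lens.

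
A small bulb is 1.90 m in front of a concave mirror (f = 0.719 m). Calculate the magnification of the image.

1/d_i = 1/f − 1/d_o = 1/(0.7190) − 1/(1.90) = 0.8645, so d_i = 1.157 m.
m = −d_i/d_o = −(1.157)/(1.90) = -0.609.
The image is real, inverted and reduced, in front of the mirror.

m = -0.609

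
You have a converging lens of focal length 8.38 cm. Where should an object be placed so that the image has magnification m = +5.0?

m = −d_i/d_o ⇒ d_i = −m·d_o.
1/f = 1/d_o + 1/d_i = 1/d_o − 1/(m·d_o) = (1 − 1/m)/d_o, so d_o = f(1 − 1/m) = (8.380)(1 − 1/(+5.0)) = 6.70 cm.

6.70 cm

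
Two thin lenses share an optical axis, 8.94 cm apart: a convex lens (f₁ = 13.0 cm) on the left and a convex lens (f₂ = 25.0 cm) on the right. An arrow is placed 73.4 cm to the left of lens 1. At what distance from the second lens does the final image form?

Lens 1: 1/d_i1 = 1/f₁ − 1/d_o1 = 1/(13.0) − 1/(73.4) = 0.06330, so d_i1 = 15.80 cm.
The intermediate image is 15.80 cm to the right of lens 1, which lies 6.860 cm to the right of lens 2 — a virtual object — so d_o2 = −6.860 cm.
Lens 2: 1/d_i2 = 1/f₂ − 1/d_o2 = 1/(25.0) − 1/(-6.860) = 0.1858, so d_i2 = 5.38 cm.
The final image is real, 5.38 cm to the right of lens 2 (overall magnification ≈ -0.17).

5.38 cm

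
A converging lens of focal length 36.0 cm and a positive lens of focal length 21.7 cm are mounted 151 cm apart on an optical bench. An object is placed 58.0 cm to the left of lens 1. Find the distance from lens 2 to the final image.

Lens 1: 1/d_i1 = 1/f₁ − 1/d_o1 = 1/(36.0) − 1/(58.0) = 0.01054, so d_i1 = 94.91 cm.
The intermediate image is 94.91 cm to the right of lens 1, which is 151 − (94.91) = 56.09 cm to the left of lens 2, so d_o2 = +56.09 cm.
Lens 2: 1/d_i2 = 1/f₂ − 1/d_o2 = 1/(21.7) − 1/(56.09) = 0.02825, so d_i2 = 35.4 cm.
The final image is real, 35.4 cm to the right of lens 2 (overall magnification ≈ 1.0).

35.4 cm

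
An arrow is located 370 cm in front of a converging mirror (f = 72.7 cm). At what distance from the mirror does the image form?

90.5 cm

Mirror equation: 1/s_i = 1/f − 1/s_o = 1/(72.70) − 1/(370) = 0.01376 − 0.002703 = 0.01105, so s_i = 90.5 cm.
The image is real, inverted and reduced, in front of the mirror.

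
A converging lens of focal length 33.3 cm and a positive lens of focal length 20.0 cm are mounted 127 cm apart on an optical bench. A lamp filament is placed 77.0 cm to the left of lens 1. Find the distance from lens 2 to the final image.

Lens 1: 1/d_i1 = 1/f₁ − 1/d_o1 = 1/(33.3) − 1/(77.0) = 0.01704, so d_i1 = 58.68 cm.
The intermediate image is 58.68 cm to the right of lens 1, which is 127 − (58.68) = 68.32 cm to the left of lens 2, so d_o2 = +68.32 cm.
Lens 2: 1/d_i2 = 1/f₂ − 1/d_o2 = 1/(20.0) − 1/(68.32) = 0.03536, so d_i2 = 28.3 cm.
The final image is real, 28.3 cm to the right of lens 2 (overall magnification ≈ 0.32).

28.3 cm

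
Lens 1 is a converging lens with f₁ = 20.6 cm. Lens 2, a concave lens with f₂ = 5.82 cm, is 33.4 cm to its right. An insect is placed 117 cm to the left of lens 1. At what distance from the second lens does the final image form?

Lens 1: 1/d_i1 = 1/f₁ − 1/d_o1 = 1/(20.6) − 1/(117) = 0.04000, so d_i1 = 25.00 cm.
The intermediate image is 25.00 cm to the right of lens 1, which is 33.4 − (25.00) = 8.400 cm to the left of lens 2, so d_o2 = +8.400 cm.
Lens 2 is diverging, so f₂ = −5.82 cm.
Lens 2: 1/d_i2 = 1/f₂ − 1/d_o2 = 1/(-5.82) − 1/(8.400) = -0.2909, so d_i2 = -3.44 cm.
The final image is virtual, 3.44 cm to the left of lens 2 (overall magnification ≈ -0.087).

3.44 cm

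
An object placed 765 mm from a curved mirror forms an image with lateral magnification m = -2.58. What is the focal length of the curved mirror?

m = −d_i/d_o ⇒ d_i = −m·d_o = −(-2.58)·(765) = 1974 mm.
1/f = 1/d_o + 1/d_i = 1/(765) + 1/(1974) = 0.001814, so f = 551 mm.
Since f is positive, the curved mirror is concave.

f = 551 mm (concave)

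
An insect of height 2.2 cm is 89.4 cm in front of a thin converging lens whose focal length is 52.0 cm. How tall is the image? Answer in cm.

1/d_i = 1/f − 1/d_o = 1/(52.00) − 1/(89.4) = 0.008045, so d_i = 124.3 cm.
m = −d_i/d_o = -1.390.
|h_i| = |m|·h_o = 1.390 × 2.2 = 3.06 cm. The image is real, inverted and enlarged, on the far side of the lens.

3.06 cm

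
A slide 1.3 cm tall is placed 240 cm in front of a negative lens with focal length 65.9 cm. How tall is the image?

0.280 cm

For a negative lens, f = -65.9 cm.
1/d_i = 1/f − 1/d_o = 1/(-65.90) − 1/(240) = -0.01934, so d_i = -51.70 cm.
m = −d_i/d_o = +0.2154.
|h_i| = |m|·h_o = 0.2154 × 1.3 = 0.280 cm. The image is virtual, upright and reduced, on the same side as the object.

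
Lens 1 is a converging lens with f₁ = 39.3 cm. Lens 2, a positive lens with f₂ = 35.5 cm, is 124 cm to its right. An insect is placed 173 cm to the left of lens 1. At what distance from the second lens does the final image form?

69.0 cm

Lens 1: 1/d_i1 = 1/f₁ − 1/d_o1 = 1/(39.3) − 1/(173) = 0.01966, so d_i1 = 50.85 cm.
The intermediate image is 50.85 cm to the right of lens 1, which is 124 − (50.85) = 73.15 cm to the left of lens 2, so d_o2 = +73.15 cm.
Lens 2: 1/d_i2 = 1/f₂ − 1/d_o2 = 1/(35.5) − 1/(73.15) = 0.01450, so d_i2 = 69.0 cm.
The final image is real, 69.0 cm to the right of lens 2 (overall magnification ≈ 0.28).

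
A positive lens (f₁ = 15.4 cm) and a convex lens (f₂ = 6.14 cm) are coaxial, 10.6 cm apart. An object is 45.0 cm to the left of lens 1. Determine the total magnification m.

m = -0.169

Lens 1: 1/d_i1 = 1/(15.4) − 1/(45.0) = 0.04271, so d_i1 = 23.41 cm; m₁ = −d_i1/d_o1 = -0.5202.
d_o2 = 10.6 − (23.41) = -12.81 cm (virtual object).
Lens 2: 1/d_i2 = 1/(6.14) − 1/(-12.81) = 0.2409, so d_i2 = 4.151 cm; m₂ = −d_i2/d_o2 = +0.3240.
m = m₁·m₂ = (-0.5202)(+0.3240) = -0.169.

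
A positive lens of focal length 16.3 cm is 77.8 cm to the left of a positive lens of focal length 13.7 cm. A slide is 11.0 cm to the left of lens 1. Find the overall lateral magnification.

m = -0.430

Lens 1: 1/d_i1 = 1/(16.3) − 1/(11.0) = -0.02956, so d_i1 = -33.83 cm; m₁ = −d_i1/d_o1 = +3.075.
d_o2 = 77.8 − (-33.83) = 111.6 cm.
Lens 2: 1/d_i2 = 1/(13.7) − 1/(111.6) = 0.06403, so d_i2 = 15.62 cm; m₂ = −d_i2/d_o2 = -0.1399.
m = m₁·m₂ = (+3.075)(-0.1399) = -0.430.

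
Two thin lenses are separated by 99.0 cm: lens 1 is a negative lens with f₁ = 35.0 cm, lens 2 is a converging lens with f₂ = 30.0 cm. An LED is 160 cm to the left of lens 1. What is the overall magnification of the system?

m = -0.0551

f₁ = −35.0 cm (diverging).
Lens 1: 1/d_i1 = 1/(-35.0) − 1/(160) = -0.03482, so d_i1 = -28.72 cm; m₁ = −d_i1/d_o1 = +0.1795.
d_o2 = 99.0 − (-28.72) = 127.7 cm.
Lens 2: 1/d_i2 = 1/(30.0) − 1/(127.7) = 0.02550, so d_i2 = 39.21 cm; m₂ = −d_i2/d_o2 = -0.3071.
m = m₁·m₂ = (+0.1795)(-0.3071) = -0.0551.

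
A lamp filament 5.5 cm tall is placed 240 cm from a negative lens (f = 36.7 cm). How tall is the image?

0.729 cm

For a negative lens, f = -36.7 cm.
1/d_i = 1/f − 1/d_o = 1/(-36.70) − 1/(240) = -0.03141, so d_i = -31.83 cm.
m = −d_i/d_o = +0.1326.
|h_i| = |m|·h_o = 0.1326 × 5.5 = 0.729 cm. The image is virtual, upright and reduced, on the same side as the object.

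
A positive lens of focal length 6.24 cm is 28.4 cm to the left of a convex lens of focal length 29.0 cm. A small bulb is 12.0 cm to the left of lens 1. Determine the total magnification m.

m = -2.31

Lens 1: 1/d_i1 = 1/(6.24) − 1/(12.0) = 0.07692, so d_i1 = 13.00 cm; m₁ = −d_i1/d_o1 = -1.083.
d_o2 = 28.4 − (13.00) = 15.40 cm.
Lens 2: 1/d_i2 = 1/(29.0) − 1/(15.40) = -0.03045, so d_i2 = -32.84 cm; m₂ = −d_i2/d_o2 = +2.132.
m = m₁·m₂ = (-1.083)(+2.132) = -2.31.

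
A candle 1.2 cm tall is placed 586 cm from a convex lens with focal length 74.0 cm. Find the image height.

0.173 cm

1/d_i = 1/f − 1/d_o = 1/(74.00) − 1/(586) = 0.01181, so d_i = 84.70 cm.
m = −d_i/d_o = -0.1445.
|h_i| = |m|·h_o = 0.1445 × 1.2 = 0.173 cm. The image is real, inverted and reduced, on the far side of the lens.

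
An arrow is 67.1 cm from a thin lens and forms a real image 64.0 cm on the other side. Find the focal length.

f = 32.8 cm (converging)

Real image ⇒ d_i = +64.0 cm.
1/f = 1/d_o + 1/d_i = 1/(67.1) + 1/(64.0) = 0.03053, so f = 32.8 cm.
Since f is positive, the thin lens is converging.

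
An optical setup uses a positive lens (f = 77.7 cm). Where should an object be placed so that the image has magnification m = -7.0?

m = −d_i/d_o ⇒ d_i = −m·d_o.
1/f = 1/d_o + 1/d_i = 1/d_o − 1/(m·d_o) = (1 − 1/m)/d_o, so d_o = f(1 − 1/m) = (77.70)(1 − 1/(-7.0)) = 88.8 cm.

88.8 cm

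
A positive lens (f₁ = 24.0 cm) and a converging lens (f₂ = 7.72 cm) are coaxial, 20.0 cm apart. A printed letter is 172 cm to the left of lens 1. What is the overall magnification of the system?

Lens 1: 1/d_i1 = 1/(24.0) − 1/(172) = 0.03585, so d_i1 = 27.89 cm; m₁ = −d_i1/d_o1 = -0.1622.
d_o2 = 20.0 − (27.89) = -7.890 cm (virtual object).
Lens 2: 1/d_i2 = 1/(7.72) − 1/(-7.890) = 0.2563, so d_i2 = 3.902 cm; m₂ = −d_i2/d_o2 = +0.4946.
m = m₁·m₂ = (-0.1622)(+0.4946) = -0.0802.

m = -0.0802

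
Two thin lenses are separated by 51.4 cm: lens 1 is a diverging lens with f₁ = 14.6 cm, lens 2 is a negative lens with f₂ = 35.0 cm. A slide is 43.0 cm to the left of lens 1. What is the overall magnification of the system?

m = +0.0912

f₁ = −14.6 cm (diverging).
Lens 1: 1/d_i1 = 1/(-14.6) − 1/(43.0) = -0.09175, so d_i1 = -10.90 cm; m₁ = −d_i1/d_o1 = +0.2535.
d_o2 = 51.4 − (-10.90) = 62.30 cm.
f₂ = −35.0 cm (diverging).
Lens 2: 1/d_i2 = 1/(-35.0) − 1/(62.30) = -0.04462, so d_i2 = -22.41 cm; m₂ = −d_i2/d_o2 = +0.3597.
m = m₁·m₂ = (+0.2535)(+0.3597) = +0.0912.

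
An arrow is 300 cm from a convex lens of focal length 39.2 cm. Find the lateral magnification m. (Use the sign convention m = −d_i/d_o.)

m = -0.150

1/d_i = 1/f − 1/d_o = 1/(39.20) − 1/(300) = 0.02218, so d_i = 45.09 cm.
m = −d_i/d_o = −(45.09)/(300) = -0.150.
The image is real, inverted and reduced, on the far side of the lens.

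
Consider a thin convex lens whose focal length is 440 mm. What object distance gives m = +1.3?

102 mm

m = −d_i/d_o ⇒ d_i = −m·d_o.
1/f = 1/d_o + 1/d_i = 1/d_o − 1/(m·d_o) = (1 − 1/m)/d_o, so d_o = f(1 − 1/m) = (440.0)(1 − 1/(+1.3)) = 102 mm.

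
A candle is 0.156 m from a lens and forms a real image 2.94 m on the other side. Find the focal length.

Real image ⇒ d_i = +2.94 m.
1/f = 1/d_o + 1/d_i = 1/(0.156) + 1/(2.94) = 6.750, so f = 0.148 m.
Since f is positive, the lens is converging.

f = 0.148 m (converging)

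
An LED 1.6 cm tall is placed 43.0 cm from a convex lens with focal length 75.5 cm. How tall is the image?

3.72 cm

1/d_i = 1/f − 1/d_o = 1/(75.50) − 1/(43.0) = -0.01001, so d_i = -99.89 cm.
m = −d_i/d_o = +2.323.
|h_i| = |m|·h_o = 2.323 × 1.6 = 3.72 cm. The image is virtual, upright and enlarged, on the same side as the object.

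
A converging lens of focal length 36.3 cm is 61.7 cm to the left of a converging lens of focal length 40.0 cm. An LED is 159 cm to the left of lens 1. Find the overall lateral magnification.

Lens 1: 1/d_i1 = 1/(36.3) − 1/(159) = 0.02126, so d_i1 = 47.04 cm; m₁ = −d_i1/d_o1 = -0.2958.
d_o2 = 61.7 − (47.04) = 14.66 cm.
Lens 2: 1/d_i2 = 1/(40.0) − 1/(14.66) = -0.04321, so d_i2 = -23.14 cm; m₂ = −d_i2/d_o2 = +1.579.
m = m₁·m₂ = (-0.2958)(+1.579) = -0.467.

m = -0.467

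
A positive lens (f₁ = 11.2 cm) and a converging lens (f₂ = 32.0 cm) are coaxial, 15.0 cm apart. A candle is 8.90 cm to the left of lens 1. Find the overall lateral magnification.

Lens 1: 1/d_i1 = 1/(11.2) − 1/(8.90) = -0.02307, so d_i1 = -43.34 cm; m₁ = −d_i1/d_o1 = +4.870.
d_o2 = 15.0 − (-43.34) = 58.34 cm.
Lens 2: 1/d_i2 = 1/(32.0) − 1/(58.34) = 0.01411, so d_i2 = 70.88 cm; m₂ = −d_i2/d_o2 = -1.215.
m = m₁·m₂ = (+4.870)(-1.215) = -5.92.

m = -5.92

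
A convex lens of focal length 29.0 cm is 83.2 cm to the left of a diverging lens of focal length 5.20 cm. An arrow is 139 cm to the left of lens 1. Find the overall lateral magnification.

Lens 1: 1/d_i1 = 1/(29.0) − 1/(139) = 0.02729, so d_i1 = 36.65 cm; m₁ = −d_i1/d_o1 = -0.2637.
d_o2 = 83.2 − (36.65) = 46.55 cm.
f₂ = −5.20 cm (diverging).
Lens 2: 1/d_i2 = 1/(-5.20) − 1/(46.55) = -0.2138, so d_i2 = -4.677 cm; m₂ = −d_i2/d_o2 = +0.1005.
m = m₁·m₂ = (-0.2637)(+0.1005) = -0.0265.

m = -0.0265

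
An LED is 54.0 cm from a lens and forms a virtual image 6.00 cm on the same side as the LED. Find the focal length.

f = -6.75 cm (diverging)

Virtual image ⇒ d_i = −6.00 cm.
1/f = 1/d_o + 1/d_i = 1/(54.0) + 1/(-6.00) = -0.1481, so f = -6.75 cm.
Since f is negative, the lens is diverging.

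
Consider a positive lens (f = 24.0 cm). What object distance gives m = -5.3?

28.5 cm

m = −d_i/d_o ⇒ d_i = −m·d_o.
1/f = 1/d_o + 1/d_i = 1/d_o − 1/(m·d_o) = (1 − 1/m)/d_o, so d_o = f(1 − 1/m) = (24.00)(1 − 1/(-5.3)) = 28.5 cm.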